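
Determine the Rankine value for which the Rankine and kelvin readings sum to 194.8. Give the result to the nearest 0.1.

Let R be the Rankine reading. The kelvin reading is K = 5/9·R.
Require R + K = 194.8: (14/9)·R = 194.8.
R = (194.8) / (14/9) = 125.2.

125.2°R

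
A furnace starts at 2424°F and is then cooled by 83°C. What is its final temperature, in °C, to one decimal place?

1245.9°C

Initial temperature in Celsius: (2424 - 32) × 5/9 = 1328.8889°C.
Final Celsius temperature: 1328.8889 - 83.0000 = 1245.8889°C.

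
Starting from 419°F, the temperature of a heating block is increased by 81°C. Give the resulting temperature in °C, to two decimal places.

Initial temperature in Celsius: (419 - 32) × 5/9 = 215.0000°C.
Final Celsius temperature: 215.0000 + 81.0000 = 296.0000°C.

296.00°C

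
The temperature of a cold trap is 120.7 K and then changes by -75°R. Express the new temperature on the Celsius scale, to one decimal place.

Initial temperature in Celsius: 120.7 - 273.15 = -152.4500°C.
The 75°R change is an interval, so only the factor 5/9 applies: -75 × 5/9 = -41.6667°C.
Final Celsius temperature: -152.4500 - 41.6667 = -194.1167°C.

-194.1°C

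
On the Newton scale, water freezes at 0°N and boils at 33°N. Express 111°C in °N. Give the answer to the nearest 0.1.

Linearly onto the Newton scale: 0 + (111.0000 / 100) × (33 - 0) = 36.6°N.

36.6°N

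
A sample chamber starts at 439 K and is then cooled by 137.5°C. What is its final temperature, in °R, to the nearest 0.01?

Initial temperature in Celsius: 439 - 273.15 = 165.8500°C.
Final Celsius temperature: 165.8500 - 137.5000 = 28.3500°C.
In Rankine: 28.3500 × 1.8 + 491.67 = 542.70°R.

542.70°R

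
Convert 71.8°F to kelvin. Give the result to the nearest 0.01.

In Celsius: (71.8 - 32) × 5/9 = 22.1111°C.
In kelvin: 22.1111 + 273.15 = 295.26 K.

295.26 K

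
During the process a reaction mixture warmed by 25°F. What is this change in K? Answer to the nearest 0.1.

13.9 K

For a temperature interval the offset drops out; only the factor 5/9 applies.
25 × 5/9 = 13.9.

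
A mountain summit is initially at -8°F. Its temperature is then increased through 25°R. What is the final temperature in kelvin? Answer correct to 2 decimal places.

Initial temperature in Celsius: (-8 - 32) × 5/9 = -22.2222°C.
The 25°R change is an interval, so only the factor 5/9 applies: +25 × 5/9 = +13.8889°C.
Final Celsius temperature: -22.2222 + 13.8889 = -8.3333°C.
In kelvin: -8.3333 + 273.15 = 264.82 K.

264.82 K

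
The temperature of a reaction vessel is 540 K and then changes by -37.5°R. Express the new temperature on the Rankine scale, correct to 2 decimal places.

Initial temperature in Celsius: 540 - 273.15 = 266.8500°C.
The 37.5°R change is an interval, so only the factor 5/9 applies: -37.5 × 5/9 = -20.8333°C.
Final Celsius temperature: 266.8500 - 20.8333 = 246.0167°C.
In Rankine: 246.0167 × 1.8 + 491.67 = 934.50°R.

934.50°R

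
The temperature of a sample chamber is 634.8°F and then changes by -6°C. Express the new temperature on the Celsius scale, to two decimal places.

328.89°C

Initial temperature in Celsius: (634.8 - 32) × 5/9 = 334.8889°C.
Final Celsius temperature: 334.8889 - 6.0000 = 328.8889°C.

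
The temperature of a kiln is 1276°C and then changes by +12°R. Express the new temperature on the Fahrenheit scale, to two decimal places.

2340.80°F

The 12°R change is an interval, so only the factor 5/9 applies: +12 × 5/9 = +6.6667°C.
Final Celsius temperature: 1276.0000 + 6.6667 = 1282.6667°C.
In Fahrenheit: 1282.6667 × 1.8 + 32 = 2340.80°F.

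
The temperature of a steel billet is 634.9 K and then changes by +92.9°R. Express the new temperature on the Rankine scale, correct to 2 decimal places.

1235.72°R

Initial temperature in Celsius: 634.9 - 273.15 = 361.7500°C.
The 92.9°R change is an interval, so only the factor 5/9 applies: +92.9 × 5/9 = +51.6111°C.
Final Celsius temperature: 361.7500 + 51.6111 = 413.3611°C.
In Rankine: 413.3611 × 1.8 + 491.67 = 1235.72°R.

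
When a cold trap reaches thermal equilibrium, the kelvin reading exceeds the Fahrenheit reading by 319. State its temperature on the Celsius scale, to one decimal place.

-97.3°C

Let x be the kelvin reading; then the Fahrenheit reading is 1.8·x - 459.67.
(1.8·x - 459.67) - x = -319  ⇒  (0.8)·x = 140.67  ⇒  x = 175.8375 K.
In Celsius: 175.8375 - 273.15 = -97.3°C.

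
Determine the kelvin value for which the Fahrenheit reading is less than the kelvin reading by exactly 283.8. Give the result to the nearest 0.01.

219.84 K

Let K be the kelvin reading. The Fahrenheit reading is F = 1.8·K - 459.67.
Require F - K = -283.8: (0.8)·K - 459.67 = -283.8.
K = (-283.8 + 459.67) / (0.8) = 219.84.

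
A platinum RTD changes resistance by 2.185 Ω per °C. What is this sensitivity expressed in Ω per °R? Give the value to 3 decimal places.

The quantity depends on a temperature interval, so only the ratio of degree sizes applies; the offset between the scales is irrelevant.
A change of 1°R is a change of 5/9°C, so per °R the value is 2.185 × 5/9 = 1.214.

1.214 Ω per °R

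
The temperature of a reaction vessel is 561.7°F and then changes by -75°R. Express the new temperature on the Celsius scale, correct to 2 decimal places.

252.61°C

Initial temperature in Celsius: (561.7 - 32) × 5/9 = 294.2778°C.
The 75°R change is an interval, so only the factor 5/9 applies: -75 × 5/9 = -41.6667°C.
Final Celsius temperature: 294.2778 - 41.6667 = 252.6111°C.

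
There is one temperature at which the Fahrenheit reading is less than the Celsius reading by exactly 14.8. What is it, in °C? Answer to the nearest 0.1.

Let C be the Celsius reading. The Fahrenheit reading is F = 1.8·C + 32.
Require F - C = -14.8: (0.8)·C + 32 = -14.8.
C = (-14.8 - 32) / (0.8) = -58.5.

-58.5°C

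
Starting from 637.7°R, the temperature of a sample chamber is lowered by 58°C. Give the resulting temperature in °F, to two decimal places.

73.63°F

Initial temperature in Celsius: (637.7 - 491.67) × 5/9 = 81.1278°C.
Final Celsius temperature: 81.1278 - 58.0000 = 23.1278°C.
In Fahrenheit: 23.1278 × 1.8 + 32 = 73.63°F.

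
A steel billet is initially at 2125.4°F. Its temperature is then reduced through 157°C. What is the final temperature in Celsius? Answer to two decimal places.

Initial temperature in Celsius: (2125.4 - 32) × 5/9 = 1163.0000°C.
Final Celsius temperature: 1163.0000 - 157.0000 = 1006.0000°C.

1006.00°C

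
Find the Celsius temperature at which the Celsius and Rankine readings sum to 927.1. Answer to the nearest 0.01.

Let C be the Celsius reading. The Rankine reading is R = 1.8·C + 491.67.
Require C + R = 927.1: (2.8)·C + 491.67 = 927.1.
C = (927.1 - 491.67) / (2.8) = 155.51.

155.51°C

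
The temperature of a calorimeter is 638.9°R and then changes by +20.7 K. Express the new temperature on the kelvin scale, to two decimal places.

375.64 K

Initial temperature in Celsius: (638.9 - 491.67) × 5/9 = 81.7944°C.
The 20.7 K change is an interval; Kelvin and Celsius degrees are the same size, so ΔC = +20.7°C.
Final Celsius temperature: 81.7944 + 20.7000 = 102.4944°C.
In kelvin: 102.4944 + 273.15 = 375.64 K.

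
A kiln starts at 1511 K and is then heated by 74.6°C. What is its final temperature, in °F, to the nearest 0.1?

2394.4°F

Initial temperature in Celsius: 1511 - 273.15 = 1237.8500°C.
Final Celsius temperature: 1237.8500 + 74.6000 = 1312.4500°C.
In Fahrenheit: 1312.4500 × 1.8 + 32 = 2394.4°F.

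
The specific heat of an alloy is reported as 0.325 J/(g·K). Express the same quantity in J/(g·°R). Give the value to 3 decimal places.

Since only a temperature interval is involved, the additive offset between the scales drops out.
A change of 1°R is a change of 5/9 K, so per °R the value is 0.325 × 5/9 = 0.181.

0.181 J/(g·°R)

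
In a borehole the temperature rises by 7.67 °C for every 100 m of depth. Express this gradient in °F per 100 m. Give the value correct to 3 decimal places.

13.806 °F/100 m

The quantity depends on a temperature interval, so only the ratio of degree sizes applies; the offset between the scales is irrelevant.
A change of 1°C is a change of 1.8°F, so 7.67 × 1.8 = 13.806.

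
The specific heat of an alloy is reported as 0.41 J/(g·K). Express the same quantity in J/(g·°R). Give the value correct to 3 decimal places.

0.228 J/(g·°R)

Since only a temperature interval is involved, the additive offset between the scales drops out.
A change of 1°R is a change of 5/9 K, so per °R the value is 0.41 × 5/9 = 0.228.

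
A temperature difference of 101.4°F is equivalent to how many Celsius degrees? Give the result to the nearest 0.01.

For a temperature interval the offset drops out; only the factor 5/9 applies.
101.4 × 5/9 = 56.33.

56.33°C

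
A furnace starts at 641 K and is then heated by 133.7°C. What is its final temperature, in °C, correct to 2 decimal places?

501.55°C

Initial temperature in Celsius: 641 - 273.15 = 367.8500°C.
Final Celsius temperature: 367.8500 + 133.7000 = 501.5500°C.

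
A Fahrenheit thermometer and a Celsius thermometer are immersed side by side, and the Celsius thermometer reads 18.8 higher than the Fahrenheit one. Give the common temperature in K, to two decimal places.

Let x be the Fahrenheit reading; then the Celsius reading is 5/9·x - 17.7778.
(5/9·x - 17.7778) - x = 18.8  ⇒  (-4/9)·x = 36.5778  ⇒  x = -82.3000°F.
In Celsius: (-82.3 - 32) × 5/9 = -63.5000°C.
In kelvin: -63.5000 + 273.15 = 209.65 K.

209.65 K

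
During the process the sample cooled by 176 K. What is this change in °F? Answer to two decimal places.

316.80°F

For a temperature interval the offset drops out; only the factor 1.8 applies.
176 × 1.8 = 316.80.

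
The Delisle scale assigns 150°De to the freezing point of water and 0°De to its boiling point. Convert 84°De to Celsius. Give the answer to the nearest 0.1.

Linear interpolation between the fixed points: C = (84 - 150) × 100 / (0 - 150) = 44.0000°C.

44.0°C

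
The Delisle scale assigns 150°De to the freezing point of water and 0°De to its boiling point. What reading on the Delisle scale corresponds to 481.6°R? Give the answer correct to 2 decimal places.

158.39°De

First in Celsius: (481.6 - 491.67) × 5/9 = -5.5944°C.
Linearly onto the Delisle scale: 150 + (-5.5944 / 100) × (0 - 150) = 158.39°De.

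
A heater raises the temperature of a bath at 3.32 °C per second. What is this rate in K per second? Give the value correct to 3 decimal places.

The quantity depends on a temperature interval, so only the ratio of degree sizes applies; the offset between the scales is irrelevant.
A change of 1°C is a change of 1 K, so 3.32 × 1 = 3.320.

3.320 K/second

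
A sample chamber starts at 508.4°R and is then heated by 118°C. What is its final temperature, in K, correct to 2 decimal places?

400.44 K

Initial temperature in Celsius: (508.4 - 491.67) × 5/9 = 9.2944°C.
Final Celsius temperature: 9.2944 + 118.0000 = 127.2944°C.
In kelvin: 127.2944 + 273.15 = 400.44 K.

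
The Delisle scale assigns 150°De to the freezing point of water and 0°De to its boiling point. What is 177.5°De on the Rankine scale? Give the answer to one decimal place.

458.7°R

Linear interpolation between the fixed points: C = (177.5 - 150) × 100 / (0 - 150) = -18.3333°C.
Then -18.3333 × 1.8 + 491.67 = 458.7°R.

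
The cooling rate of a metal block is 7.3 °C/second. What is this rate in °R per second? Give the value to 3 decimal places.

Since only a temperature interval is involved, the additive offset between the scales drops out.
A change of 1°C is a change of 1.8°R, so 7.3 × 1.8 = 13.140.

13.140 °R/second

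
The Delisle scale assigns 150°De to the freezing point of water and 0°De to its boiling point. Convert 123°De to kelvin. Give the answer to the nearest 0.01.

Linear interpolation between the fixed points: C = (123 - 150) × 100 / (0 - 150) = 18.0000°C.
Then 18.0000 + 273.15 = 291.15 K.

291.15 K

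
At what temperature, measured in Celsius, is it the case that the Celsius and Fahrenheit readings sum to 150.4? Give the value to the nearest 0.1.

Let C be the Celsius reading. The Fahrenheit reading is F = 1.8·C + 32.
Require C + F = 150.4: (2.8)·C + 32 = 150.4.
C = (150.4 - 32) / (2.8) = 42.3.

42.3°C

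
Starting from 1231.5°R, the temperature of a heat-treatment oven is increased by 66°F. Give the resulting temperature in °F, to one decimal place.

837.8°F

Initial temperature in Celsius: (1231.5 - 491.67) × 5/9 = 411.0167°C.
The 66°F change is an interval, so only the factor 5/9 applies: +66 × 5/9 = +36.6667°C.
Final Celsius temperature: 411.0167 + 36.6667 = 447.6833°C.
In Fahrenheit: 447.6833 × 1.8 + 32 = 837.8°F.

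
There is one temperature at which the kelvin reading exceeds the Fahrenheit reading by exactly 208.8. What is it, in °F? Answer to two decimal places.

Let F be the Fahrenheit reading. The kelvin reading is K = 5/9·F + 255.372.
Require K - F = 208.8: (-4/9)·F + 255.372 = 208.8.
F = (208.8 - 255.372) / (-4/9) = 104.79.

104.79°F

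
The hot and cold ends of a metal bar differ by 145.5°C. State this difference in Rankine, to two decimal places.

For a temperature interval the offset drops out; only the factor 1.8 applies.
145.5 × 1.8 = 261.90.

261.90°R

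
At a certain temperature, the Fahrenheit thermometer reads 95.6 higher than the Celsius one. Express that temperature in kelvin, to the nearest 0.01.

Let x be the Celsius reading; then the Fahrenheit reading is 1.8·x + 32.
(1.8·x + 32) - x = 95.6  ⇒  (0.8)·x = 63.6  ⇒  x = 79.5000°C.
In kelvin: 79.5000 + 273.15 = 352.65 K.

352.65 K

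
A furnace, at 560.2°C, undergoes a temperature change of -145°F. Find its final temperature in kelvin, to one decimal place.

752.8 K

The 145°F change is an interval, so only the factor 5/9 applies: -145 × 5/9 = -80.5556°C.
Final Celsius temperature: 560.2000 - 80.5556 = 479.6444°C.
In kelvin: 479.6444 + 273.15 = 752.8 K.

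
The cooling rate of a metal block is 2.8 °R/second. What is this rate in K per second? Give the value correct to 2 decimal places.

1.56 K/second

The quantity depends on a temperature interval, so only the ratio of degree sizes applies; the offset between the scales is irrelevant.
A change of 1°R is a change of 5/9 K, so 2.8 × 5/9 = 1.56.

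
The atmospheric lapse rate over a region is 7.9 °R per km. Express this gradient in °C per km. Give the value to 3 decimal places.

4.389 °C/km

The quantity depends on a temperature interval, so only the ratio of degree sizes applies; the offset between the scales is irrelevant.
A change of 1°R is a change of 5/9°C, so 7.9 × 5/9 = 4.389.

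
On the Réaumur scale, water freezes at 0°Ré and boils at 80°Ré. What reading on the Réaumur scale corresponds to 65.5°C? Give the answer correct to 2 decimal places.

52.40°Ré

Linearly onto the Réaumur scale: 0 + (65.5000 / 100) × (80 - 0) = 52.40°Ré.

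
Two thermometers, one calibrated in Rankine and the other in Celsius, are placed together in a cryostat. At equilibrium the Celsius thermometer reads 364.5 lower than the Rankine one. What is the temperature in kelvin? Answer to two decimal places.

Let x be the Rankine reading; then the Celsius reading is 5/9·x - 273.15.
(5/9·x - 273.15) - x = -364.5  ⇒  (-4/9)·x = -91.35  ⇒  x = 205.5375°R.
In Celsius: (205.5375 - 491.67) × 5/9 = -158.9625°C.
In kelvin: -158.9625 + 273.15 = 114.19 K.

114.19 K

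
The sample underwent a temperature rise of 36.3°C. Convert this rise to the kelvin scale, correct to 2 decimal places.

36.30 K

Celsius and kelvin degrees are the same size, so the interval is unchanged: 36.30.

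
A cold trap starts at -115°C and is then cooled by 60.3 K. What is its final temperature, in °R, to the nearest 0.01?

The 60.3 K change is an interval; Kelvin and Celsius degrees are the same size, so ΔC = -60.3°C.
Final Celsius temperature: -115.0000 - 60.3000 = -175.3000°C.
In Rankine: -175.3000 × 1.8 + 491.67 = 176.13°R.

176.13°R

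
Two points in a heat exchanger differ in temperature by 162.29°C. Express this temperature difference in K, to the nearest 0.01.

162.29 K

Celsius and kelvin degrees are the same size, so the interval is unchanged: 162.29.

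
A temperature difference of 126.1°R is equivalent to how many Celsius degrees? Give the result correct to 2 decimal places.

70.06°C

Only the scale ratio 5/9 matters for a change in temperature.
126.1 × 5/9 = 70.06.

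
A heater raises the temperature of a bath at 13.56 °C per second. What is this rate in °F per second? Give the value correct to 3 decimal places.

24.408 °F/second

Since only a temperature interval is involved, the additive offset between the scales drops out.
A change of 1°C is a change of 1.8°F, so 13.56 × 1.8 = 24.408.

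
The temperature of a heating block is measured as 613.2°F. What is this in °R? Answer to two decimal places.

In Celsius: (613.2 - 32) × 5/9 = 322.8889°C.
In Rankine: 322.8889 × 1.8 + 491.67 = 1072.87°R.

1072.87°R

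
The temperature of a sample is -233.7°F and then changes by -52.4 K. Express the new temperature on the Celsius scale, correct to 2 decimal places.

Initial temperature in Celsius: (-233.7 - 32) × 5/9 = -147.6111°C.
The 52.4 K change is an interval; Kelvin and Celsius degrees are the same size, so ΔC = -52.4°C.
Final Celsius temperature: -147.6111 - 52.4000 = -200.0111°C.

-200.01°C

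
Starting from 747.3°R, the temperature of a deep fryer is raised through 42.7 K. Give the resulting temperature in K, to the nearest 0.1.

Initial temperature in Celsius: (747.3 - 491.67) × 5/9 = 142.0167°C.
The 42.7 K change is an interval; Kelvin and Celsius degrees are the same size, so ΔC = +42.7°C.
Final Celsius temperature: 142.0167 + 42.7000 = 184.7167°C.
In kelvin: 184.7167 + 273.15 = 457.9 K.

457.9 K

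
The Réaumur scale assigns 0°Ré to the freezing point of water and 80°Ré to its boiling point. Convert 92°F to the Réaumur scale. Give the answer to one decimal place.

26.7°Ré

First in Celsius: (92 - 32) × 5/9 = 33.3333°C.
Linearly onto the Réaumur scale: 0 + (33.3333 / 100) × (80 - 0) = 26.7°Ré.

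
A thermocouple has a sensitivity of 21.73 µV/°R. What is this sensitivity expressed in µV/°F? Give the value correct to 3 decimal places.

21.730 µV/°F

The quantity depends on a temperature interval, so only the ratio of degree sizes applies; the offset between the scales is irrelevant.
A change of 1°F is a change of 1°R, so per °F the value is 21.73 × 1 = 21.730.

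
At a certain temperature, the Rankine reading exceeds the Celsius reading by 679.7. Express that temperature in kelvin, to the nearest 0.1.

Let x be the Celsius reading; then the Rankine reading is 1.8·x + 491.67.
(1.8·x + 491.67) - x = 679.7  ⇒  (0.8)·x = 188.03  ⇒  x = 235.0375°C.
In kelvin: 235.0375 + 273.15 = 508.2 K.

508.2 K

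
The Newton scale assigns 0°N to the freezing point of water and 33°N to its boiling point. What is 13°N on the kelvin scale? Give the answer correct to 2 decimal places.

Linear interpolation between the fixed points: C = (13 - 0) × 100 / (33 - 0) = 39.3939°C.
Then 39.3939 + 273.15 = 312.54 K.

312.54 K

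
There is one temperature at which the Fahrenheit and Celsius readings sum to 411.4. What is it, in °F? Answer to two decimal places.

275.90°F

Let F be the Fahrenheit reading. The Celsius reading is C = 5/9·F - 17.7778.
Require F + C = 411.4: (14/9)·F - 17.7778 = 411.4.
F = (411.4 + 17.7778) / (14/9) = 275.90.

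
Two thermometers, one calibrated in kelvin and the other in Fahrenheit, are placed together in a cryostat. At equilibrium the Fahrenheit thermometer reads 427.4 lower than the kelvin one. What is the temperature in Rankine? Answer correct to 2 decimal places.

72.61°R

Let x be the kelvin reading; then the Fahrenheit reading is 1.8·x - 459.67.
(1.8·x - 459.67) - x = -427.4  ⇒  (0.8)·x = 32.27  ⇒  x = 40.3375 K.
In Celsius: 40.3375 - 273.15 = -232.8125°C.
In Rankine: -232.8125 × 1.8 + 491.67 = 72.61°R.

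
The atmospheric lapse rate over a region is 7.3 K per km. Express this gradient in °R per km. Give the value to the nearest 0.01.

Since only a temperature interval is involved, the additive offset between the scales drops out.
A change of 1 K is a change of 1.8°R, so 7.3 × 1.8 = 13.14.

13.14 °R/km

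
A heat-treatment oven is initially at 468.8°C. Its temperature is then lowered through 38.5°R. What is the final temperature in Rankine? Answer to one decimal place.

1297.0°R

The 38.5°R change is an interval, so only the factor 5/9 applies: -38.5 × 5/9 = -21.3889°C.
Final Celsius temperature: 468.8000 - 21.3889 = 447.4111°C.
In Rankine: 447.4111 × 1.8 + 491.67 = 1297.0°R.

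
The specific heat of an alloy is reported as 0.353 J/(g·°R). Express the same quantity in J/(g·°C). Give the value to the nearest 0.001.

Since only a temperature interval is involved, the additive offset between the scales drops out.
A change of 1°C is a change of 1.8°R, so per °C the value is 0.353 × 1.8 = 0.635.

0.635 J/(g·°C)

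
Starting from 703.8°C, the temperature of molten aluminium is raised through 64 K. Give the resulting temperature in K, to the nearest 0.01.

1040.95 K

The 64 K change is an interval; Kelvin and Celsius degrees are the same size, so ΔC = +64°C.
Final Celsius temperature: 703.8000 + 64.0000 = 767.8000°C.
In kelvin: 767.8000 + 273.15 = 1040.95 K.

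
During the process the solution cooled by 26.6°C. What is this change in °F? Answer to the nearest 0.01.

47.88°F

Only the scale ratio 1.8 matters for a change in temperature.
26.6 × 1.8 = 47.88.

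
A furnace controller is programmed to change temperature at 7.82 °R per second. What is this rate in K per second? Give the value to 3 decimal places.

4.344 K/second

Since only a temperature interval is involved, the additive offset between the scales drops out.
A change of 1°R is a change of 5/9 K, so 7.82 × 5/9 = 4.344.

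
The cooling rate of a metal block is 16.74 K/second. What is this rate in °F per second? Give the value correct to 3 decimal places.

The quantity depends on a temperature interval, so only the ratio of degree sizes applies; the offset between the scales is irrelevant.
A change of 1 K is a change of 1.8°F, so 16.74 × 1.8 = 30.132.

30.132 °F/second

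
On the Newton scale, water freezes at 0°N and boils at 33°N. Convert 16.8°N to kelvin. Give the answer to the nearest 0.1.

Linear interpolation between the fixed points: C = (16.8 - 0) × 100 / (33 - 0) = 50.9091°C.
Then 50.9091 + 273.15 = 324.1 K.

324.1 K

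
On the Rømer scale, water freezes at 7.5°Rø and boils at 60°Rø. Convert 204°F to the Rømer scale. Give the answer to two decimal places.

First in Celsius: (204 - 32) × 5/9 = 95.5556°C.
Linearly onto the Rømer scale: 7.5 + (95.5556 / 100) × (60 - 7.5) = 57.67°Rø.

57.67°Rø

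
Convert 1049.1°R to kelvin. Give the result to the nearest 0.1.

582.8 K

In Celsius: (1049.1 - 491.67) × 5/9 = 309.6833°C.
In kelvin: 309.6833 + 273.15 = 582.8 K.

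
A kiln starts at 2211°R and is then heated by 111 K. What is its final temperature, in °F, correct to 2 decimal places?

Initial temperature in Celsius: (2211 - 491.67) × 5/9 = 955.1833°C.
The 111 K change is an interval; Kelvin and Celsius degrees are the same size, so ΔC = +111°C.
Final Celsius temperature: 955.1833 + 111.0000 = 1066.1833°C.
In Fahrenheit: 1066.1833 × 1.8 + 32 = 1951.13°F.

1951.13°F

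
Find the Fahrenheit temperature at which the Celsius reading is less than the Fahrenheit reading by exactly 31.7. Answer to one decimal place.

Let F be the Fahrenheit reading. The Celsius reading is C = 5/9·F - 17.7778.
Require C - F = -31.7: (-4/9)·F - 17.7778 = -31.7.
F = (-31.7 + 17.7778) / (-4/9) = 31.3.

31.3°F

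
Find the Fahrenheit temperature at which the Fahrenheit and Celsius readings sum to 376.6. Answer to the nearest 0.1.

253.5°F

Let F be the Fahrenheit reading. The Celsius reading is C = 5/9·F - 17.7778.
Require F + C = 376.6: (14/9)·F - 17.7778 = 376.6.
F = (376.6 + 17.7778) / (14/9) = 253.5.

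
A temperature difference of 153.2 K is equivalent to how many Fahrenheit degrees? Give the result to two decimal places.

275.76°F

For a temperature interval the offset drops out; only the factor 1.8 applies.
153.2 × 1.8 = 275.76.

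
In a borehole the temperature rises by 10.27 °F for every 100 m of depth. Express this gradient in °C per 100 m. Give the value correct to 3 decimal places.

5.706 °C/100 m

Since only a temperature interval is involved, the additive offset between the scales drops out.
A change of 1°F is a change of 5/9°C, so 10.27 × 5/9 = 5.706.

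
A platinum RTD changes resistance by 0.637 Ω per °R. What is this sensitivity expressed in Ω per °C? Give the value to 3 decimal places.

The quantity depends on a temperature interval, so only the ratio of degree sizes applies; the offset between the scales is irrelevant.
A change of 1°C is a change of 1.8°R, so per °C the value is 0.637 × 1.8 = 1.147.

1.147 Ω per °C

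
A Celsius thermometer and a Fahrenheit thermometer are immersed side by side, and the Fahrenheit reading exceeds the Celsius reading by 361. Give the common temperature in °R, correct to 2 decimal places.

Let x be the Celsius reading; then the Fahrenheit reading is 1.8·x + 32.
(1.8·x + 32) - x = 361  ⇒  (0.8)·x = 329  ⇒  x = 411.2500°C.
In Rankine: 411.2500 × 1.8 + 491.67 = 1231.92°R.

1231.92°R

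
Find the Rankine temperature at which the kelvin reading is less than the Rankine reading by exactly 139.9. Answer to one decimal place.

314.8°R

Let R be the Rankine reading. The kelvin reading is K = 5/9·R.
Require K - R = -139.9: (-4/9)·R = -139.9.
R = (-139.9) / (-4/9) = 314.8.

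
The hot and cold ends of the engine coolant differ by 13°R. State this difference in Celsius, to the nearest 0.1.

An interval of 1°R corresponds to 5/9°C.
13 × 5/9 = 7.2.

7.2°C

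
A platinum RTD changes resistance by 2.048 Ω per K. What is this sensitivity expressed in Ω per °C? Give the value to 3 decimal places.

The quantity depends on a temperature interval, so only the ratio of degree sizes applies; the offset between the scales is irrelevant.
A change of 1°C is a change of 1 K, so per °C the value is 2.048 × 1 = 2.048.

2.048 Ω per °C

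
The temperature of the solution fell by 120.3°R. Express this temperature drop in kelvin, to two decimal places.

66.83 K

An interval of 1°R corresponds to 5/9 K.
120.3 × 5/9 = 66.83.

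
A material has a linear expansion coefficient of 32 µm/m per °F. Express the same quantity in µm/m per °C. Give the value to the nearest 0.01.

The quantity depends on a temperature interval, so only the ratio of degree sizes applies; the offset between the scales is irrelevant.
A change of 1°C is a change of 1.8°F, so per °C the value is 32 × 1.8 = 57.60.

57.60 µm/m per °C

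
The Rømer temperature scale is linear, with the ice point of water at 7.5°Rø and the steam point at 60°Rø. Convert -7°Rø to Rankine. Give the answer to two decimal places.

Linear interpolation between the fixed points: C = (-7 - 7.5) × 100 / (60 - 7.5) = -27.6190°C.
Then -27.6190 × 1.8 + 491.67 = 441.96°R.

441.96°R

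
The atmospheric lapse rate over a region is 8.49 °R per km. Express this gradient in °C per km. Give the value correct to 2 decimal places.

4.72 °C/km

Since only a temperature interval is involved, the additive offset between the scales drops out.
A change of 1°R is a change of 5/9°C, so 8.49 × 5/9 = 4.72.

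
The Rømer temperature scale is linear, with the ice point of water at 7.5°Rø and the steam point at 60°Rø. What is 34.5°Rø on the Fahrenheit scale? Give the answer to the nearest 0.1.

Linear interpolation between the fixed points: C = (34.5 - 7.5) × 100 / (60 - 7.5) = 51.4286°C.
Then 51.4286 × 1.8 + 32 = 124.6°F.

124.6°F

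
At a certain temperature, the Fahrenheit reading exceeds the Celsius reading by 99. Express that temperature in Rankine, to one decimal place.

642.4°R

Let x be the Fahrenheit reading; then the Celsius reading is 5/9·x - 17.7778.
(5/9·x - 17.7778) - x = -99  ⇒  (-4/9)·x = -81.2222  ⇒  x = 182.7500°F.
In Celsius: (182.75 - 32) × 5/9 = 83.7500°C.
In Rankine: 83.7500 × 1.8 + 491.67 = 642.4°R.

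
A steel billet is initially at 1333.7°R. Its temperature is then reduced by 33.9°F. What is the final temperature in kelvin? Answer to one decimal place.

722.1 K

Initial temperature in Celsius: (1333.7 - 491.67) × 5/9 = 467.7944°C.
The 33.9°F change is an interval, so only the factor 5/9 applies: -33.9 × 5/9 = -18.8333°C.
Final Celsius temperature: 467.7944 - 18.8333 = 448.9611°C.
In kelvin: 448.9611 + 273.15 = 722.1 K.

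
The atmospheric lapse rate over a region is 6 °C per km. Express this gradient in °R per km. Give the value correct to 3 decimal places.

The quantity depends on a temperature interval, so only the ratio of degree sizes applies; the offset between the scales is irrelevant.
A change of 1°C is a change of 1.8°R, so 6 × 1.8 = 10.800.

10.800 °R/km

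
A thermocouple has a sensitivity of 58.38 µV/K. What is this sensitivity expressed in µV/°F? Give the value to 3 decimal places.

The quantity depends on a temperature interval, so only the ratio of degree sizes applies; the offset between the scales is irrelevant.
A change of 1°F is a change of 5/9 K, so per °F the value is 58.38 × 5/9 = 32.433.

32.433 µV/°F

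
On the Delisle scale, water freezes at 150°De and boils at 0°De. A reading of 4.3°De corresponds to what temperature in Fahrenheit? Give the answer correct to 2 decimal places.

206.84°F

Linear interpolation between the fixed points: C = (4.3 - 150) × 100 / (0 - 150) = 97.1333°C.
Then 97.1333 × 1.8 + 32 = 206.84°F.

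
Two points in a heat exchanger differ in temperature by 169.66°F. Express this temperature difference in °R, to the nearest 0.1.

Fahrenheit and Rankine degrees are the same size, so the interval is unchanged: 169.7.

169.7°R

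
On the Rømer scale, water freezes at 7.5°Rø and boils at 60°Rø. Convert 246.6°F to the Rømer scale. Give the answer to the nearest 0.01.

First in Celsius: (246.6 - 32) × 5/9 = 119.2222°C.
Linearly onto the Rømer scale: 7.5 + (119.2222 / 100) × (60 - 7.5) = 70.09°Rø.

70.09°Rø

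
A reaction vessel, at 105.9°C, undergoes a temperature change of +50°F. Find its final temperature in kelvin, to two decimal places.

The 50°F change is an interval, so only the factor 5/9 applies: +50 × 5/9 = +27.7778°C.
Final Celsius temperature: 105.9000 + 27.7778 = 133.6778°C.
In kelvin: 133.6778 + 273.15 = 406.83 K.

406.83 K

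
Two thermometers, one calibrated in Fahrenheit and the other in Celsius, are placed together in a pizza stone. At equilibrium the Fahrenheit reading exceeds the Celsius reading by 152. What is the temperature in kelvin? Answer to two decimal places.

423.15 K

Let x be the Fahrenheit reading; then the Celsius reading is 5/9·x - 17.7778.
(5/9·x - 17.7778) - x = -152  ⇒  (-4/9)·x = -134.222  ⇒  x = 302.0000°F.
In Celsius: (302 - 32) × 5/9 = 150.0000°C.
In kelvin: 150.0000 + 273.15 = 423.15 K.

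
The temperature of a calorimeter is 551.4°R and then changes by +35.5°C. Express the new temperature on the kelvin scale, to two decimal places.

Initial temperature in Celsius: (551.4 - 491.67) × 5/9 = 33.1833°C.
Final Celsius temperature: 33.1833 + 35.5000 = 68.6833°C.
In kelvin: 68.6833 + 273.15 = 341.83 K.

341.83 K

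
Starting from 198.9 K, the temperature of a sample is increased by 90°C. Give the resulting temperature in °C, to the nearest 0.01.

15.75°C

Initial temperature in Celsius: 198.9 - 273.15 = -74.2500°C.
Final Celsius temperature: -74.2500 + 90.0000 = 15.7500°C.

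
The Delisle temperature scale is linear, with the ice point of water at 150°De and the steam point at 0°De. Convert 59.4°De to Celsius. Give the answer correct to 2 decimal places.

60.40°C

Linear interpolation between the fixed points: C = (59.4 - 150) × 100 / (0 - 150) = 60.4000°C.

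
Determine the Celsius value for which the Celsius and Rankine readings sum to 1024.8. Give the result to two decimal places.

190.40°C

Let C be the Celsius reading. The Rankine reading is R = 1.8·C + 491.67.
Require C + R = 1024.8: (2.8)·C + 491.67 = 1024.8.
C = (1024.8 - 491.67) / (2.8) = 190.40.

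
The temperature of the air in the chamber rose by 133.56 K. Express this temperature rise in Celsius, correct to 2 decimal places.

Kelvin and Celsius degrees are the same size, so the interval is unchanged: 133.56.

133.56°C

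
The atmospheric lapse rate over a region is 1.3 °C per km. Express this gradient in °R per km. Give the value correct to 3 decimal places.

Since only a temperature interval is involved, the additive offset between the scales drops out.
A change of 1°C is a change of 1.8°R, so 1.3 × 1.8 = 2.340.

2.340 °R/km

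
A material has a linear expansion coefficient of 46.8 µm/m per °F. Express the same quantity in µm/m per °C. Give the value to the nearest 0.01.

The quantity depends on a temperature interval, so only the ratio of degree sizes applies; the offset between the scales is irrelevant.
A change of 1°C is a change of 1.8°F, so per °C the value is 46.8 × 1.8 = 84.24.

84.24 µm/m per °C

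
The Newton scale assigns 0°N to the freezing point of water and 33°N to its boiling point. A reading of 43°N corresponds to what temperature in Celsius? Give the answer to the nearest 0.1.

130.3°C

Linear interpolation between the fixed points: C = (43 - 0) × 100 / (33 - 0) = 130.3030°C.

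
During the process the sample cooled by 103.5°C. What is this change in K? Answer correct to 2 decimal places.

Celsius and kelvin degrees are the same size, so the interval is unchanged: 103.50.

103.50 K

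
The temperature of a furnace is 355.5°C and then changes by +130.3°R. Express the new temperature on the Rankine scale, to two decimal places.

1261.87°R

The 130.3°R change is an interval, so only the factor 5/9 applies: +130.3 × 5/9 = +72.3889°C.
Final Celsius temperature: 355.5000 + 72.3889 = 427.8889°C.
In Rankine: 427.8889 × 1.8 + 491.67 = 1261.87°R.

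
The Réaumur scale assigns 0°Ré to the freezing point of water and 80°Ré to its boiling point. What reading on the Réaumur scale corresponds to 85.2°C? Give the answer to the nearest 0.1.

68.2°Ré

Linearly onto the Réaumur scale: 0 + (85.2000 / 100) × (80 - 0) = 68.2°Ré.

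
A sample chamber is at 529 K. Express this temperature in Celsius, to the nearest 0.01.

255.85°C

In Celsius: 529 - 273.15 = 255.8500°C.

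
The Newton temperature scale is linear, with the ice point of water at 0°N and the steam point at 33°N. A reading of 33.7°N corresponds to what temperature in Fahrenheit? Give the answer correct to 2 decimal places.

Linear interpolation between the fixed points: C = (33.7 - 0) × 100 / (33 - 0) = 102.1212°C.
Then 102.1212 × 1.8 + 32 = 215.82°F.

215.82°F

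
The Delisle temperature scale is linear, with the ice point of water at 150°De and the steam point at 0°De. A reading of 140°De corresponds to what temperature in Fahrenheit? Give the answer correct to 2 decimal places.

Linear interpolation between the fixed points: C = (140 - 150) × 100 / (0 - 150) = 6.6667°C.
Then 6.6667 × 1.8 + 32 = 44.00°F.

44.00°F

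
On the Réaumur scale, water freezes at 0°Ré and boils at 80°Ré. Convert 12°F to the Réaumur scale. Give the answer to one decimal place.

First in Celsius: (12 - 32) × 5/9 = -11.1111°C.
Linearly onto the Réaumur scale: 0 + (-11.1111 / 100) × (80 - 0) = -8.9°Ré.

-8.9°Ré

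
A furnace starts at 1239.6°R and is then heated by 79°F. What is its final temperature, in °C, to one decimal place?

459.4°C

Initial temperature in Celsius: (1239.6 - 491.67) × 5/9 = 415.5167°C.
The 79°F change is an interval, so only the factor 5/9 applies: +79 × 5/9 = +43.8889°C.
Final Celsius temperature: 415.5167 + 43.8889 = 459.4056°C.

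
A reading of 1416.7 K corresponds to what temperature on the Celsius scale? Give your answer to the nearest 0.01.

1143.55°C

In Celsius: 1416.7 - 273.15 = 1143.5500°C.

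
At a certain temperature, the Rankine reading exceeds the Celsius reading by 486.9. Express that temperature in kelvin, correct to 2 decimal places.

Let x be the Celsius reading; then the Rankine reading is 1.8·x + 491.67.
(1.8·x + 491.67) - x = 486.9  ⇒  (0.8)·x = -4.77  ⇒  x = -5.9625°C.
In kelvin: -5.9625 + 273.15 = 267.19 K.

267.19 K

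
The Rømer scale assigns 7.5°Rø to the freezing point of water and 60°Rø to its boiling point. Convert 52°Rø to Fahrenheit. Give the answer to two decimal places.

184.57°F

Linear interpolation between the fixed points: C = (52 - 7.5) × 100 / (60 - 7.5) = 84.7619°C.
Then 84.7619 × 1.8 + 32 = 184.57°F.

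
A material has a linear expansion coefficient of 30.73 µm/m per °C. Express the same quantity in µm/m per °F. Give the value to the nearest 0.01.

Since only a temperature interval is involved, the additive offset between the scales drops out.
A change of 1°F is a change of 5/9°C, so per °F the value is 30.73 × 5/9 = 17.07.

17.07 µm/m per °F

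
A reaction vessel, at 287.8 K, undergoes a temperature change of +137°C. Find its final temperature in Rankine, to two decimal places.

Initial temperature in Celsius: 287.8 - 273.15 = 14.6500°C.
Final Celsius temperature: 14.6500 + 137.0000 = 151.6500°C.
In Rankine: 151.6500 × 1.8 + 491.67 = 764.64°R.

764.64°R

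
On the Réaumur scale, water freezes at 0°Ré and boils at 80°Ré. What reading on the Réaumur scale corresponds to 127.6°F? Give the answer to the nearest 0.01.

First in Celsius: (127.6 - 32) × 5/9 = 53.1111°C.
Linearly onto the Réaumur scale: 0 + (53.1111 / 100) × (80 - 0) = 42.49°Ré.

42.49°Ré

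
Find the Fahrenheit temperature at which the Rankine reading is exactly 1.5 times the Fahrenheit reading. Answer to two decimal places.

919.34°F

Let F be the Fahrenheit reading. The Rankine reading is R = 1·F + 459.67.
Require R = 1.5·F: 1·F + 459.67 = 1.5·F.
(-0.5)·F = -459.67  ⇒  F = 919.34.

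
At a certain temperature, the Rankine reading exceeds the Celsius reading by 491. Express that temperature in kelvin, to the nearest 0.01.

272.31 K

Let x be the Celsius reading; then the Rankine reading is 1.8·x + 491.67.
(1.8·x + 491.67) - x = 491  ⇒  (0.8)·x = -0.67  ⇒  x = -0.8375°C.
In kelvin: -0.8375 + 273.15 = 272.31 K.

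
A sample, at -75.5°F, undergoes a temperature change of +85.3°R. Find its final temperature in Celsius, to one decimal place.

-12.3°C

Initial temperature in Celsius: (-75.5 - 32) × 5/9 = -59.7222°C.
The 85.3°R change is an interval, so only the factor 5/9 applies: +85.3 × 5/9 = +47.3889°C.
Final Celsius temperature: -59.7222 + 47.3889 = -12.3333°C.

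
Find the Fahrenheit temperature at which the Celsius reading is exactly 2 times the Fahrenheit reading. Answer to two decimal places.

-12.31°F

Let F be the Fahrenheit reading. The Celsius reading is C = 5/9·F - 17.7778.
Require C = 2·F: 5/9·F - 17.7778 = 2·F.
(-13/9)·F = 17.7778  ⇒  F = -12.31.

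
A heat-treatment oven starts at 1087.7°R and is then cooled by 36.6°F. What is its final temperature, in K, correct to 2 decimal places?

Initial temperature in Celsius: (1087.7 - 491.67) × 5/9 = 331.1278°C.
The 36.6°F change is an interval, so only the factor 5/9 applies: -36.6 × 5/9 = -20.3333°C.
Final Celsius temperature: 331.1278 - 20.3333 = 310.7944°C.
In kelvin: 310.7944 + 273.15 = 583.94 K.

583.94 K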